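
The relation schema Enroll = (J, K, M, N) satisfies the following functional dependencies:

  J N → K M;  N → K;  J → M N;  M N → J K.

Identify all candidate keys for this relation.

{J}, {M, N}

{J}⁺: J→MN adds M, N; MN→JK adds K → {J, K, M, N}.
{M, N}⁺: N→K adds K; MN→JK adds J → {J, K, M, N}. Minimal: {N}⁺ = {K, N}; {M}⁺ = {M} — none reach the full schema.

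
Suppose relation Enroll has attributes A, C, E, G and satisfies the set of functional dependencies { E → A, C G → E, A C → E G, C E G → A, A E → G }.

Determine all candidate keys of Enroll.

{A, C}, {C, E}, {C, G}

Attribute C never appears on the right-hand side of any dependency, so C must belong to every candidate key.
{C}⁺ = {C}, which is not all of the schema, so we must add further attributes.
{A, C}⁺: AC→EG adds E, G → {A, C, E, G}.
{C, E}⁺: E→A adds A; AC→EG adds G → {A, C, E, G}.
{C, G}⁺: CG→E adds E; CEG→A adds A → {A, C, E, G}.
Any other superkey contains one of these as a subset, so there are no further candidate keys.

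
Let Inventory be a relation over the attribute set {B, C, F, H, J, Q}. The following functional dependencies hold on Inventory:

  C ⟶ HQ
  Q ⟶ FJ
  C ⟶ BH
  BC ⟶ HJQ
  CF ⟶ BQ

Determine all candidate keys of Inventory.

{C}⁺: C→HQ adds H, Q; Q→FJ adds F, J; C→BH adds B → {B, C, F, H, J, Q}.

(C)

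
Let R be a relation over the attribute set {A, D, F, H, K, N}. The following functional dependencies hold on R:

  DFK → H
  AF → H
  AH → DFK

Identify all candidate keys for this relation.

Attributes A, N never appear on any right-hand side, so every candidate key must contain {A, N}.
{A, N}⁺ = {A, N}, which is not all of the schema, so we must add further attributes.
{A, F, N}⁺: AF→H adds H; AH→DFK adds D, K → {A, D, F, H, K, N}.
{A, H, N}⁺: AH→DFK adds D, F, K → {A, D, F, H, K, N}.

{A, F, N}; {A, H, N}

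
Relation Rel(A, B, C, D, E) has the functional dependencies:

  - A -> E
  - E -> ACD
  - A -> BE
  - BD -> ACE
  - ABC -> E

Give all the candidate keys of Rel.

{A}⁺: A→E adds E; E→ACD adds C, D; A→BE adds B → {A, B, C, D, E}.
{E}⁺: E→ACD adds A, C, D; A→BE adds B → {A, B, C, D, E}.
{B, D}⁺: BD→ACE adds A, C, E → {A, B, C, D, E}. Minimal: {D}⁺ = {D}; {B}⁺ = {B} — none reach the full schema.
Any other superkey contains one of these as a subset, so there are no further candidate keys.

(A); (E); (B, D)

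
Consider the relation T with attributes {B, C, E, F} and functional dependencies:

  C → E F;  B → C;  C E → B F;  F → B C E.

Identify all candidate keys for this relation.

{B}⁺: B→C adds C; C→EF adds E, F → {B, C, E, F}.
{C}⁺: C→EF adds E, F; CE→BF adds B → {B, C, E, F}.
{F}⁺: F→BCE adds B, C, E → {B, C, E, F}.
Any other superkey contains one of these as a subset, so there are no further candidate keys.

(B); (C); (F)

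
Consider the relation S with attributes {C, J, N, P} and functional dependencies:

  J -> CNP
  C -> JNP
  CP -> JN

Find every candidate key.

{C}⁺: C→JNP adds J, N, P → {C, J, N, P}.
{J}⁺: J→CNP adds C, N, P → {C, J, N, P}.

(C), (J)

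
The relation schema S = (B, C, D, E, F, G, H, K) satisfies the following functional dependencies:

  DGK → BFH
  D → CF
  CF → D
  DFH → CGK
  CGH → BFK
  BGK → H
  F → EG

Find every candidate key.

{D, H}, {D, K}, {C, F, H}, {C, F, K}, {C, G, H}, {B, C, G, K}

{D, H}⁺: D→CF adds C, F; DFH→CGK adds G, K; CGH→BFK adds B; F→EG adds E → {B, C, D, E, F, G, H, K}.
{D, K}⁺: D→CF adds C, F; F→EG adds E, G; DGK→BFH adds B, H → {B, C, D, E, F, G, H, K}.
{C, F, H}⁺: CF→D adds D; DFH→CGK adds G, K; CGH→BFK adds B; F→EG adds E → {B, C, D, E, F, G, H, K}.
{C, F, K}⁺: CF→D adds D; F→EG adds E, G; DGK→BFH adds B, H → {B, C, D, E, F, G, H, K}.
{C, G, H}⁺: CGH→BFK adds B, F, K; F→EG adds E; CF→D adds D → {B, C, D, E, F, G, H, K}.
{B, C, G, K}⁺: BGK→H adds H; CGH→BFK adds F; F→EG adds E; CF→D adds D → {B, C, D, E, F, G, H, K}.
Any other superkey contains one of these as a subset, so there are no further candidate keys.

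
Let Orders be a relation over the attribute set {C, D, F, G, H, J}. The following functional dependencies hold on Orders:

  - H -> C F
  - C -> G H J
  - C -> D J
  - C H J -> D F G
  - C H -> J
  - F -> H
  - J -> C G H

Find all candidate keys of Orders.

{C}⁺: C→GHJ adds G, H, J; C→DJ adds D; CHJ→DFG adds F → {C, D, F, G, H, J}.
{F}⁺: F→H adds H; H→CF adds C; C→GHJ adds G, J; C→DJ adds D → {C, D, F, G, H, J}.
{H}⁺: H→CF adds C, F; C→GHJ adds G, J; C→DJ adds D → {C, D, F, G, H, J}.
{J}⁺: J→CGH adds C, G, H; H→CF adds F; C→DJ adds D → {C, D, F, G, H, J}.
Any other superkey contains one of these as a subset, so there are no further candidate keys.

C, F, H, J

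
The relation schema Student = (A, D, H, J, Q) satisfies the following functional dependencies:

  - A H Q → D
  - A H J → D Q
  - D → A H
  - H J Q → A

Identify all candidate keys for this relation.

Attribute J never appears on the right-hand side of any dependency, so J must belong to every candidate key.
{J}⁺ = {J}, which is not all of the schema, so we must add further attributes.
{D, J}⁺: D→AH adds A, H; AHJ→DQ adds Q → {A, D, H, J, Q}.
{A, H, J}⁺: AHJ→DQ adds D, Q → {A, D, H, J, Q}.
{H, J, Q}⁺: HJQ→A adds A; AHQ→D adds D → {A, D, H, J, Q}.
Any other superkey contains one of these as a subset, so there are no further candidate keys.

DJ, AHJ, HJQ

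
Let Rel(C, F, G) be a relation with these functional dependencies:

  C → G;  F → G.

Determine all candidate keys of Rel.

{C, F}

Attributes C, F never appear on any right-hand side, so every candidate key must contain {C, F}.
{C, F}⁺ = {C, F, G}, which is all of the schema, so {C, F} is the only candidate key.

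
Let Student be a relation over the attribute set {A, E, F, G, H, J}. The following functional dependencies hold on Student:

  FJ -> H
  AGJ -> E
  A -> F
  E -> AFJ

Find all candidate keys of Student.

EG; AGJ

Attribute G never appears on the right-hand side of any dependency, so G must belong to every candidate key.
{G}⁺ = {G}, which is not all of the schema, so we must add further attributes.
{E, G}⁺: E→AFJ adds A, F, J; FJ→H adds H → {A, E, F, G, H, J}. Minimal: {G}⁺ = {G}; {E}⁺ = {A, E, F, H, J} — none reach the full schema.
{A, G, J}⁺: AGJ→E adds E; A→F adds F; FJ→H adds H → {A, E, F, G, H, J}. Minimal: {G, J}⁺ = {G, J}; {A, J}⁺ = {A, F, H, J}; {A, G}⁺ = {A, F, G} — none reach the full schema.
Any other superkey contains one of these as a subset, so there are no further candidate keys.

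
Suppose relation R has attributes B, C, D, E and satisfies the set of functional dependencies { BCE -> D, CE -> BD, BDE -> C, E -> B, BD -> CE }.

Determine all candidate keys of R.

{B, D}, {C, E}, {D, E}

{B, D}⁺: BD→CE adds C, E → {B, C, D, E}.
{C, E}⁺: CE→BD adds B, D → {B, C, D, E}.
{D, E}⁺: E→B adds B; BD→CE adds C → {B, C, D, E}.
Any other superkey contains one of these as a subset, so there are no further candidate keys.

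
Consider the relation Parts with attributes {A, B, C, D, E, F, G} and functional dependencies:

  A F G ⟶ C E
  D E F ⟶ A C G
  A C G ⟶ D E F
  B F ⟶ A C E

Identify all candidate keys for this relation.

BDF; BFG; ABCG

Attribute B never appears on the right-hand side of any dependency, so B must belong to every candidate key.
{B}⁺ = {B}, which is not all of the schema, so we must add further attributes.
{B, D, F}⁺: BF→ACE adds A, C, E; DEF→ACG adds G → {A, B, C, D, E, F, G}. Minimal: {D, F}⁺ = {D, F}; {B, F}⁺ = {A, B, C, E, F}; {B, D}⁺ = {B, D} — none reach the full schema.
{B, F, G}⁺: BF→ACE adds A, C, E; ACG→DEF adds D → {A, B, C, D, E, F, G}. Minimal: {F, G}⁺ = {F, G}; {B, G}⁺ = {B, G}; {B, F}⁺ = {A, B, C, E, F} — none reach the full schema.
{A, B, C, G}⁺: ACG→DEF adds D, E, F → {A, B, C, D, E, F, G}. Minimal: {B, C, G}⁺ = {B, C, G}; {A, C, G}⁺ = {A, C, D, E, F, G}; {A, B, G}⁺ = {A, B, G}; … — none reach the full schema.
Any other superkey contains one of these as a subset, so there are no further candidate keys.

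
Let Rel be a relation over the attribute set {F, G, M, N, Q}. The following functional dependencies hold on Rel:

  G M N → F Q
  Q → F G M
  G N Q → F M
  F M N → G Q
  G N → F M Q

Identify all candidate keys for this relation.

Attribute N never appears on the right-hand side of any dependency, so N must belong to every candidate key.
{N}⁺ = {N}, which is not all of the schema, so we must add further attributes.
{G, N}⁺: GN→FMQ adds F, M, Q → {F, G, M, N, Q}. Minimal: {N}⁺ = {N}; {G}⁺ = {G} — none reach the full schema.
{N, Q}⁺: Q→FGM adds F, G, M → {F, G, M, N, Q}. Minimal: {Q}⁺ = {F, G, M, Q}; {N}⁺ = {N} — none reach the full schema.
{F, M, N}⁺: FMN→GQ adds G, Q → {F, G, M, N, Q}. Minimal: {M, N}⁺ = {M, N}; {F, N}⁺ = {F, N}; {F, M}⁺ = {F, M} — none reach the full schema.

GN, NQ, FMN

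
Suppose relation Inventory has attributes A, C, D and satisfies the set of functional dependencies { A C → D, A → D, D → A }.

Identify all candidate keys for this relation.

{A, C}; {C, D}

Attribute C never appears on the right-hand side of any dependency, so C must belong to every candidate key.
{C}⁺ = {C}, which is not all of the schema, so we must add further attributes.
{A, C}⁺: AC→D adds D → {A, C, D}. Minimal: {C}⁺ = {C}; {A}⁺ = {A, D} — none reach the full schema.
{C, D}⁺: D→A adds A → {A, C, D}. Minimal: {D}⁺ = {A, D}; {C}⁺ = {C} — none reach the full schema.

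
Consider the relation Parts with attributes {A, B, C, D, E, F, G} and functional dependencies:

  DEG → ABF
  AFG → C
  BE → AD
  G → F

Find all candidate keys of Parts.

{B, E, G}, {D, E, G}

{B, E, G}⁺: BE→AD adds A, D; G→F adds F; AFG→C adds C → {A, B, C, D, E, F, G}. Minimal: {E, G}⁺ = {E, F, G}; {B, G}⁺ = {B, F, G}; {B, E}⁺ = {A, B, D, E} — none reach the full schema.
{D, E, G}⁺: DEG→ABF adds A, B, F; AFG→C adds C → {A, B, C, D, E, F, G}. Minimal: {E, G}⁺ = {E, F, G}; {D, G}⁺ = {D, F, G}; {D, E}⁺ = {D, E} — none reach the full schema.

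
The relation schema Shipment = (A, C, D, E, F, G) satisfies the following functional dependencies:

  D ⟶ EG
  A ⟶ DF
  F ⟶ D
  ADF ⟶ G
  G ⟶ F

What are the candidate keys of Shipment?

(A, C)

Attributes A, C never appear on any right-hand side, so every candidate key must contain {A, C}.
{A, C}⁺ = {A, C, D, E, F, G}, which is all of the schema, so {A, C} is the only candidate key.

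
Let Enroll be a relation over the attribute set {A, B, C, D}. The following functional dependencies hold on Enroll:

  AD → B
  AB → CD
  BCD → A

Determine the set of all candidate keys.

AB; AD; BCD

{A, B}⁺: AB→CD adds C, D → {A, B, C, D}. Minimal: {B}⁺ = {B}; {A}⁺ = {A} — none reach the full schema.
{A, D}⁺: AD→B adds B; AB→CD adds C → {A, B, C, D}. Minimal: {D}⁺ = {D}; {A}⁺ = {A} — none reach the full schema.
{B, C, D}⁺: BCD→A adds A → {A, B, C, D}. Minimal: {C, D}⁺ = {C, D}; {B, D}⁺ = {B, D}; {B, C}⁺ = {B, C} — none reach the full schema.
Any other superkey contains one of these as a subset, so there are no further candidate keys.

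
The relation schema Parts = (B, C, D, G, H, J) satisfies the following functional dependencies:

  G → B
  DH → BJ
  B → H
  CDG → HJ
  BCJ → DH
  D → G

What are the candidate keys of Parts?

(C, D); (B, C, J); (C, G, J)

Attribute C never appears on the right-hand side of any dependency, so C must belong to every candidate key.
{C}⁺ = {C}, which is not all of the schema, so we must add further attributes.
{C, D}⁺: D→G adds G; G→B adds B; B→H adds H; CDG→HJ adds J → {B, C, D, G, H, J}. Minimal: {D}⁺ = {B, D, G, H, J}; {C}⁺ = {C} — none reach the full schema.
{B, C, J}⁺: B→H adds H; BCJ→DH adds D; D→G adds G → {B, C, D, G, H, J}. Minimal: {C, J}⁺ = {C, J}; {B, J}⁺ = {B, H, J}; {B, C}⁺ = {B, C, H} — none reach the full schema.
{C, G, J}⁺: G→B adds B; B→H adds H; BCJ→DH adds D → {B, C, D, G, H, J}. Minimal: {G, J}⁺ = {B, G, H, J}; {C, J}⁺ = {C, J}; {C, G}⁺ = {B, C, G, H} — none reach the full schema.
Any other superkey contains one of these as a subset, so there are no further candidate keys.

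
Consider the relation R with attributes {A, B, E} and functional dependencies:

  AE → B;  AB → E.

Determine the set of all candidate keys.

{A, B}, {A, E}

Attribute A never appears on the right-hand side of any dependency, so A must belong to every candidate key.
{A}⁺ = {A}, which is not all of the schema, so we must add further attributes.
{A, B}⁺: AB→E adds E → {A, B, E}. Minimal: {B}⁺ = {B}; {A}⁺ = {A} — none reach the full schema.
{A, E}⁺: AE→B adds B → {A, B, E}. Minimal: {E}⁺ = {E}; {A}⁺ = {A} — none reach the full schema.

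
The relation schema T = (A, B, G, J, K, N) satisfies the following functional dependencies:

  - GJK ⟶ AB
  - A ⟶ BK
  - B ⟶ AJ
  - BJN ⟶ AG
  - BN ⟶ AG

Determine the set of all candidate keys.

{A, N}, {B, N}, {G, J, K, N}

Attribute N never appears on the right-hand side of any dependency, so N must belong to every candidate key.
{N}⁺ = {N}, which is not all of the schema, so we must add further attributes.
{A, N}⁺: A→BK adds B, K; B→AJ adds J; BJN→AG adds G → {A, B, G, J, K, N}. Minimal: {N}⁺ = {N}; {A}⁺ = {A, B, J, K} — none reach the full schema.
{B, N}⁺: B→AJ adds A, J; BJN→AG adds G; A→BK adds K → {A, B, G, J, K, N}. Minimal: {N}⁺ = {N}; {B}⁺ = {A, B, J, K} — none reach the full schema.
{G, J, K, N}⁺: GJK→AB adds A, B → {A, B, G, J, K, N}. Minimal: {J, K, N}⁺ = {J, K, N}; {G, K, N}⁺ = {G, K, N}; {G, J, N}⁺ = {G, J, N}; … — none reach the full schema.
Any other superkey contains one of these as a subset, so there are no further candidate keys.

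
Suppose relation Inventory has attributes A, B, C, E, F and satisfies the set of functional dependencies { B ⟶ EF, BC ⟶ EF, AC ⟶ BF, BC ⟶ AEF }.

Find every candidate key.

AC; BC

Attribute C never appears on the right-hand side of any dependency, so C must belong to every candidate key.
{C}⁺ = {C}, which is not all of the schema, so we must add further attributes.
{A, C}⁺: AC→BF adds B, F; BC→AEF adds E → {A, B, C, E, F}. Minimal: {C}⁺ = {C}; {A}⁺ = {A} — none reach the full schema.
{B, C}⁺: B→EF adds E, F; BC→AEF adds A → {A, B, C, E, F}. Minimal: {C}⁺ = {C}; {B}⁺ = {B, E, F} — none reach the full schema.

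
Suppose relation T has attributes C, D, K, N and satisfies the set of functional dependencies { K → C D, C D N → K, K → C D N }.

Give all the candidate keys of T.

{K}, {C, D, N}

{K}⁺: K→CD adds C, D; K→CDN adds N → {C, D, K, N}.
{C, D, N}⁺: CDN→K adds K → {C, D, K, N}. Minimal: {D, N}⁺ = {D, N}; {C, N}⁺ = {C, N}; {C, D}⁺ = {C, D} — none reach the full schema.
Any other superkey contains one of these as a subset, so there are no further candidate keys.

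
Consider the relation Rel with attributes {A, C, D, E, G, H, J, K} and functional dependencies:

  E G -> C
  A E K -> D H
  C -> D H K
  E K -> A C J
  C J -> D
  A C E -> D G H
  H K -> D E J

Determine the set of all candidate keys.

{C}⁺: C→DHK adds D, H, K; HK→DEJ adds E, J; EK→ACJ adds A; ACE→DGH adds G → {A, C, D, E, G, H, J, K}.
{E, G}⁺: EG→C adds C; C→DHK adds D, H, K; EK→ACJ adds A, J → {A, C, D, E, G, H, J, K}. Minimal: {G}⁺ = {G}; {E}⁺ = {E} — none reach the full schema.
{E, K}⁺: EK→ACJ adds A, C, J; CJ→D adds D; ACE→DGH adds G, H → {A, C, D, E, G, H, J, K}. Minimal: {K}⁺ = {K}; {E}⁺ = {E} — none reach the full schema.
{H, K}⁺: HK→DEJ adds D, E, J; EK→ACJ adds A, C; ACE→DGH adds G → {A, C, D, E, G, H, J, K}. Minimal: {K}⁺ = {K}; {H}⁺ = {H} — none reach the full schema.
Any other superkey contains one of these as a subset, so there are no further candidate keys.

(C); (E, G); (E, K); (H, K)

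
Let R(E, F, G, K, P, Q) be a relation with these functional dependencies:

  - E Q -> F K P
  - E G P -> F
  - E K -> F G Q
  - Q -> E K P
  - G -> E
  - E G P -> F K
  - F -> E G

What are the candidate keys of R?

{Q}⁺: Q→EKP adds E, K, P; EQ→FKP adds F; EK→FGQ adds G → {E, F, G, K, P, Q}.
{E, K}⁺: EK→FGQ adds F, G, Q; Q→EKP adds P → {E, F, G, K, P, Q}. Minimal: {K}⁺ = {K}; {E}⁺ = {E} — none reach the full schema.
{F, K}⁺: F→EG adds E, G; EK→FGQ adds Q; Q→EKP adds P → {E, F, G, K, P, Q}. Minimal: {K}⁺ = {K}; {F}⁺ = {E, F, G} — none reach the full schema.
{F, P}⁺: F→EG adds E, G; EGP→FK adds K; EK→FGQ adds Q → {E, F, G, K, P, Q}. Minimal: {P}⁺ = {P}; {F}⁺ = {E, F, G} — none reach the full schema.
{G, K}⁺: G→E adds E; EK→FGQ adds F, Q; Q→EKP adds P → {E, F, G, K, P, Q}. Minimal: {K}⁺ = {K}; {G}⁺ = {E, G} — none reach the full schema.
{G, P}⁺: G→E adds E; EGP→FK adds F, K; EK→FGQ adds Q → {E, F, G, K, P, Q}. Minimal: {P}⁺ = {P}; {G}⁺ = {E, G} — none reach the full schema.
Any other superkey contains one of these as a subset, so there are no further candidate keys.

Q, EK, FK, FP, GK, GP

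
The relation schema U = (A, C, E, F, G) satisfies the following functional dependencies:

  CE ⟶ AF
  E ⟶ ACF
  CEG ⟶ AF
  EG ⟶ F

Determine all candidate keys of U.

Attributes E, G never appear on any right-hand side, so every candidate key must contain {E, G}.
{E, G}⁺ = {A, C, E, F, G}, which is all of the schema, so {E, G} is the only candidate key.

(E, G)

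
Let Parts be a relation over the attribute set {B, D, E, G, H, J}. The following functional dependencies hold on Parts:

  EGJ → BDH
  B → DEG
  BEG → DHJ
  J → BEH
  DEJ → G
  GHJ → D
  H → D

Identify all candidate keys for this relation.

(B); (J)

{B}⁺: B→DEG adds D, E, G; BEG→DHJ adds H, J → {B, D, E, G, H, J}.
{J}⁺: J→BEH adds B, E, H; H→D adds D; B→DEG adds G → {B, D, E, G, H, J}.
Any other superkey contains one of these as a subset, so there are no further candidate keys.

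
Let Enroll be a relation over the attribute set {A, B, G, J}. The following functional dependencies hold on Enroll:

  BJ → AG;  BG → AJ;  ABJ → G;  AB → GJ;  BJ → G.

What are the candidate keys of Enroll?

Attribute B never appears on the right-hand side of any dependency, so B must belong to every candidate key.
{B}⁺ = {B}, which is not all of the schema, so we must add further attributes.
{A, B}⁺: AB→GJ adds G, J → {A, B, G, J}. Minimal: {B}⁺ = {B}; {A}⁺ = {A} — none reach the full schema.
{B, G}⁺: BG→AJ adds A, J → {A, B, G, J}. Minimal: {G}⁺ = {G}; {B}⁺ = {B} — none reach the full schema.
{B, J}⁺: BJ→AG adds A, G → {A, B, G, J}. Minimal: {J}⁺ = {J}; {B}⁺ = {B} — none reach the full schema.
Any other superkey contains one of these as a subset, so there are no further candidate keys.

{A, B}, {B, G}, {B, J}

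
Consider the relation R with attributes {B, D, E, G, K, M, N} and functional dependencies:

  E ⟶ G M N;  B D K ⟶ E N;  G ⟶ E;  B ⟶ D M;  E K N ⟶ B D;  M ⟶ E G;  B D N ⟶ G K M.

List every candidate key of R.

(B), (E, K), (G, K), (K, M)

{B}⁺: B→DM adds D, M; M→EG adds E, G; E→GMN adds N; BDN→GKM adds K → {B, D, E, G, K, M, N}.
{E, K}⁺: E→GMN adds G, M, N; EKN→BD adds B, D → {B, D, E, G, K, M, N}. Minimal: {K}⁺ = {K}; {E}⁺ = {E, G, M, N} — none reach the full schema.
{G, K}⁺: G→E adds E; E→GMN adds M, N; EKN→BD adds B, D → {B, D, E, G, K, M, N}. Minimal: {K}⁺ = {K}; {G}⁺ = {E, G, M, N} — none reach the full schema.
{K, M}⁺: M→EG adds E, G; E→GMN adds N; EKN→BD adds B, D → {B, D, E, G, K, M, N}. Minimal: {M}⁺ = {E, G, M, N}; {K}⁺ = {K} — none reach the full schema.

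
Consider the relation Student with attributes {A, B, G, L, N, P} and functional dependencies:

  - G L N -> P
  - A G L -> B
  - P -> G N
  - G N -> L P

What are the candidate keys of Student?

{A, P}, {A, G, N}

Attribute A never appears on the right-hand side of any dependency, so A must belong to every candidate key.
{A}⁺ = {A}, which is not all of the schema, so we must add further attributes.
{A, P}⁺: P→GN adds G, N; GN→LP adds L; AGL→B adds B → {A, B, G, L, N, P}. Minimal: {P}⁺ = {G, L, N, P}; {A}⁺ = {A} — none reach the full schema.
{A, G, N}⁺: GN→LP adds L, P; AGL→B adds B → {A, B, G, L, N, P}. Minimal: {G, N}⁺ = {G, L, N, P}; {A, N}⁺ = {A, N}; {A, G}⁺ = {A, G} — none reach the full schema.
Any other superkey contains one of these as a subset, so there are no further candidate keys.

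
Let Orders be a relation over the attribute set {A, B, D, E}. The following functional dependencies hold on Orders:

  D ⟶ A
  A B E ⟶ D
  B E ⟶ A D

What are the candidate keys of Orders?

{B, E}

Attributes B, E never appear on any right-hand side, so every candidate key must contain {B, E}.
{B, E}⁺ = {A, B, D, E}, which is all of the schema, so {B, E} is the only candidate key.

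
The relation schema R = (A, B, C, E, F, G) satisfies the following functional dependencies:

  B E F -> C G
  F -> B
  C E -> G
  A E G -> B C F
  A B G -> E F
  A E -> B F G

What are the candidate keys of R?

AE; ABG; AFG

Attribute A never appears on the right-hand side of any dependency, so A must belong to every candidate key.
{A}⁺ = {A}, which is not all of the schema, so we must add further attributes.
{A, E}⁺: AE→BFG adds B, F, G; BEF→CG adds C → {A, B, C, E, F, G}. Minimal: {E}⁺ = {E}; {A}⁺ = {A} — none reach the full schema.
{A, B, G}⁺: ABG→EF adds E, F; BEF→CG adds C → {A, B, C, E, F, G}. Minimal: {B, G}⁺ = {B, G}; {A, G}⁺ = {A, G}; {A, B}⁺ = {A, B} — none reach the full schema.
{A, F, G}⁺: F→B adds B; ABG→EF adds E; BEF→CG adds C → {A, B, C, E, F, G}. Minimal: {F, G}⁺ = {B, F, G}; {A, G}⁺ = {A, G}; {A, F}⁺ = {A, B, F} — none reach the full schema.
Any other superkey contains one of these as a subset, so there are no further candidate keys.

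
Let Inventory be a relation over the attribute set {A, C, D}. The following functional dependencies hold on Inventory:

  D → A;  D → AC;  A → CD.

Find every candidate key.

{A}⁺: A→CD adds C, D → {A, C, D}.
{D}⁺: D→A adds A; D→AC adds C → {A, C, D}.

{A}, {D}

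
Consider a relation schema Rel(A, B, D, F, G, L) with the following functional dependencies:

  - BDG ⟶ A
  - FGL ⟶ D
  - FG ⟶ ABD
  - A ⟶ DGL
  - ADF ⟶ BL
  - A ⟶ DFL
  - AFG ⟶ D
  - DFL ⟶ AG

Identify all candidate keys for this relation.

A, FG, BDG, DFL

{A}⁺: A→DGL adds D, G, L; A→DFL adds F; FG→ABD adds B → {A, B, D, F, G, L}.
{F, G}⁺: FG→ABD adds A, B, D; A→DGL adds L → {A, B, D, F, G, L}.
{B, D, G}⁺: BDG→A adds A; A→DGL adds L; A→DFL adds F → {A, B, D, F, G, L}.
{D, F, L}⁺: DFL→AG adds A, G; FG→ABD adds B → {A, B, D, F, G, L}.
Any other superkey contains one of these as a subset, so there are no further candidate keys.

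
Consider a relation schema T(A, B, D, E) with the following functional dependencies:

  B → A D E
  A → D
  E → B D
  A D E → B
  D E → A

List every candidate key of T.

(B), (E)

{B}⁺: B→ADE adds A, D, E → {A, B, D, E}.
{E}⁺: E→BD adds B, D; DE→A adds A → {A, B, D, E}.
Any other superkey contains one of these as a subset, so there are no further candidate keys.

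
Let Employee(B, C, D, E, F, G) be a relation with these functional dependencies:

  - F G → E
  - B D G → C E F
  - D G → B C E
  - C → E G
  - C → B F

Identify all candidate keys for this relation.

Attribute D never appears on the right-hand side of any dependency, so D must belong to every candidate key.
{D}⁺ = {D}, which is not all of the schema, so we must add further attributes.
{C, D}⁺: C→EG adds E, G; C→BF adds B, F → {B, C, D, E, F, G}.
{D, G}⁺: DG→BCE adds B, C, E; C→BF adds F → {B, C, D, E, F, G}.

CD; DG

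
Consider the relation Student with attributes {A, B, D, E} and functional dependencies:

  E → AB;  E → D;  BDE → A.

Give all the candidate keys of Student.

Attribute E never appears on the right-hand side of any dependency, so E must belong to every candidate key.
{E}⁺ = {A, B, D, E}, which is all of the schema, so {E} is the only candidate key.

{E}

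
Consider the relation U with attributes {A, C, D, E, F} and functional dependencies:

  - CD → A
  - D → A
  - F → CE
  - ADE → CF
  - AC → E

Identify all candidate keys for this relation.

{C, D}, {D, E}, {D, F}

{C, D}⁺: CD→A adds A; AC→E adds E; ADE→CF adds F → {A, C, D, E, F}.
{D, E}⁺: D→A adds A; ADE→CF adds C, F → {A, C, D, E, F}.
{D, F}⁺: D→A adds A; F→CE adds C, E → {A, C, D, E, F}.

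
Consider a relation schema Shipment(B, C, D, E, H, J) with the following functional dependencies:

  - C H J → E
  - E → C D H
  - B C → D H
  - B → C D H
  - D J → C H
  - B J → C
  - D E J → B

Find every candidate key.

BJ, DJ, EJ, CHJ

Attribute J never appears on the right-hand side of any dependency, so J must belong to every candidate key.
{J}⁺ = {J}, which is not all of the schema, so we must add further attributes.
{B, J}⁺: B→CDH adds C, D, H; CHJ→E adds E → {B, C, D, E, H, J}. Minimal: {J}⁺ = {J}; {B}⁺ = {B, C, D, H} — none reach the full schema.
{D, J}⁺: DJ→CH adds C, H; CHJ→E adds E; DEJ→B adds B → {B, C, D, E, H, J}. Minimal: {J}⁺ = {J}; {D}⁺ = {D} — none reach the full schema.
{E, J}⁺: E→CDH adds C, D, H; DEJ→B adds B → {B, C, D, E, H, J}. Minimal: {J}⁺ = {J}; {E}⁺ = {C, D, E, H} — none reach the full schema.
{C, H, J}⁺: CHJ→E adds E; E→CDH adds D; DEJ→B adds B → {B, C, D, E, H, J}. Minimal: {H, J}⁺ = {H, J}; {C, J}⁺ = {C, J}; {C, H}⁺ = {C, H} — none reach the full schema.
Any other superkey contains one of these as a subset, so there are no further candidate keys.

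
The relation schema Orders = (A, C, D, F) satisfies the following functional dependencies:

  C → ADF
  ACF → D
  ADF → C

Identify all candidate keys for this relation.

{C}, {A, D, F}

{C}⁺: C→ADF adds A, D, F → {A, C, D, F}.
{A, D, F}⁺: ADF→C adds C → {A, C, D, F}. Minimal: {D, F}⁺ = {D, F}; {A, F}⁺ = {A, F}; {A, D}⁺ = {A, D} — none reach the full schema.
Any other superkey contains one of these as a subset, so there are no further candidate keys.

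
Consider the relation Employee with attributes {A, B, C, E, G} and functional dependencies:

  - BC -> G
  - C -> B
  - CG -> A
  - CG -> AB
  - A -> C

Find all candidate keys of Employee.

{A, E}⁺: A→C adds C; C→B adds B; BC→G adds G → {A, B, C, E, G}. Minimal: {E}⁺ = {E}; {A}⁺ = {A, B, C, G} — none reach the full schema.
{C, E}⁺: C→B adds B; BC→G adds G; CG→A adds A → {A, B, C, E, G}. Minimal: {E}⁺ = {E}; {C}⁺ = {A, B, C, G} — none reach the full schema.

AE, CE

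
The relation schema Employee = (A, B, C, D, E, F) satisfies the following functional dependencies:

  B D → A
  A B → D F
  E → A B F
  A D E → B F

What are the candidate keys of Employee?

Attributes C, E never appear on any right-hand side, so every candidate key must contain {C, E}.
{C, E}⁺ = {A, B, C, D, E, F}, which is all of the schema, so {C, E} is the only candidate key.

{C, E}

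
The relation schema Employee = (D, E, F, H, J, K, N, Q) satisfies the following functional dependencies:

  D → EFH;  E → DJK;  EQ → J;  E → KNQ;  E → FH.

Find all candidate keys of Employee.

{D}⁺: D→EFH adds E, F, H; E→DJK adds J, K; E→KNQ adds N, Q → {D, E, F, H, J, K, N, Q}.
{E}⁺: E→DJK adds D, J, K; E→KNQ adds N, Q; E→FH adds F, H → {D, E, F, H, J, K, N, Q}.

D, E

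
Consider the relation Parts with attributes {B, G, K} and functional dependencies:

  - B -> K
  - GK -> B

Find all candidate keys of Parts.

{B, G}⁺: B→K adds K → {B, G, K}. Minimal: {G}⁺ = {G}; {B}⁺ = {B, K} — none reach the full schema.
{G, K}⁺: GK→B adds B → {B, G, K}. Minimal: {K}⁺ = {K}; {G}⁺ = {G} — none reach the full schema.
Any other superkey contains one of these as a subset, so there are no further candidate keys.

{B, G}, {G, K}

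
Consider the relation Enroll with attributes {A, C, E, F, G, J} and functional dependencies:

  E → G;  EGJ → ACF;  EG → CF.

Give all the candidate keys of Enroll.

{E, J}

Attributes E, J never appear on any right-hand side, so every candidate key must contain {E, J}.
{E, J}⁺ = {A, C, E, F, G, J}, which is all of the schema, so {E, J} is the only candidate key.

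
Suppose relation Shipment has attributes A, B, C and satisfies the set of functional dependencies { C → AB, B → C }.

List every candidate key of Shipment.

{B}⁺: B→C adds C; C→AB adds A → {A, B, C}.
{C}⁺: C→AB adds A, B → {A, B, C}.

{B}, {C}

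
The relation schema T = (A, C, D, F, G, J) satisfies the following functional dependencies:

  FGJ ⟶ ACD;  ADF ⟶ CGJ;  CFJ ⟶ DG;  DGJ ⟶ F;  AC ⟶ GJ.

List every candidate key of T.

{A, C, D}⁺: AC→GJ adds G, J; DGJ→F adds F → {A, C, D, F, G, J}. Minimal: {C, D}⁺ = {C, D}; {A, D}⁺ = {A, D}; {A, C}⁺ = {A, C, G, J} — none reach the full schema.
{A, C, F}⁺: AC→GJ adds G, J; FGJ→ACD adds D → {A, C, D, F, G, J}. Minimal: {C, F}⁺ = {C, F}; {A, F}⁺ = {A, F}; {A, C}⁺ = {A, C, G, J} — none reach the full schema.
{A, D, F}⁺: ADF→CGJ adds C, G, J → {A, C, D, F, G, J}. Minimal: {D, F}⁺ = {D, F}; {A, F}⁺ = {A, F}; {A, D}⁺ = {A, D} — none reach the full schema.
{C, F, J}⁺: CFJ→DG adds D, G; FGJ→ACD adds A → {A, C, D, F, G, J}. Minimal: {F, J}⁺ = {F, J}; {C, J}⁺ = {C, J}; {C, F}⁺ = {C, F} — none reach the full schema.
{D, G, J}⁺: DGJ→F adds F; FGJ→ACD adds A, C → {A, C, D, F, G, J}. Minimal: {G, J}⁺ = {G, J}; {D, J}⁺ = {D, J}; {D, G}⁺ = {D, G} — none reach the full schema.
{F, G, J}⁺: FGJ→ACD adds A, C, D → {A, C, D, F, G, J}. Minimal: {G, J}⁺ = {G, J}; {F, J}⁺ = {F, J}; {F, G}⁺ = {F, G} — none reach the full schema.
Any other superkey contains one of these as a subset, so there are no further candidate keys.

ACD, ACF, ADF, CFJ, DGJ, FGJ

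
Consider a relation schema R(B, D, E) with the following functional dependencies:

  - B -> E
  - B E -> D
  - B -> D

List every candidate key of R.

Attribute B never appears on the right-hand side of any dependency, so B must belong to every candidate key.
{B}⁺ = {B, D, E}, which is all of the schema, so {B} is the only candidate key.

{B}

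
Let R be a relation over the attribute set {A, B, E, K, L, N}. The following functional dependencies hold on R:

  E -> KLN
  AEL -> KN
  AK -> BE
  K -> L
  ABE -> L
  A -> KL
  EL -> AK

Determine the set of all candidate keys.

A; E

{A}⁺: A→KL adds K, L; AK→BE adds B, E; E→KLN adds N → {A, B, E, K, L, N}.
{E}⁺: E→KLN adds K, L, N; EL→AK adds A; AK→BE adds B → {A, B, E, K, L, N}.
Any other superkey contains one of these as a subset, so there are no further candidate keys.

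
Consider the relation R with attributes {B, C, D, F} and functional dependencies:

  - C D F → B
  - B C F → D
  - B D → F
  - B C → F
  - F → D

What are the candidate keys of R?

Attribute C never appears on the right-hand side of any dependency, so C must belong to every candidate key.
{C}⁺ = {C}, which is not all of the schema, so we must add further attributes.
{B, C}⁺: BC→F adds F; F→D adds D → {B, C, D, F}. Minimal: {C}⁺ = {C}; {B}⁺ = {B} — none reach the full schema.
{C, F}⁺: F→D adds D; CDF→B adds B → {B, C, D, F}. Minimal: {F}⁺ = {D, F}; {C}⁺ = {C} — none reach the full schema.

BC; CF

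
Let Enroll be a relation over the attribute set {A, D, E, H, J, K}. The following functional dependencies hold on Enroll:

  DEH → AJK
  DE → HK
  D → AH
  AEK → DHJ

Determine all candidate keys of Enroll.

DE, AEK

Attribute E never appears on the right-hand side of any dependency, so E must belong to every candidate key.
{E}⁺ = {E}, which is not all of the schema, so we must add further attributes.
{D, E}⁺: DE→HK adds H, K; D→AH adds A; AEK→DHJ adds J → {A, D, E, H, J, K}. Minimal: {E}⁺ = {E}; {D}⁺ = {A, D, H} — none reach the full schema.
{A, E, K}⁺: AEK→DHJ adds D, H, J → {A, D, E, H, J, K}. Minimal: {E, K}⁺ = {E, K}; {A, K}⁺ = {A, K}; {A, E}⁺ = {A, E} — none reach the full schema.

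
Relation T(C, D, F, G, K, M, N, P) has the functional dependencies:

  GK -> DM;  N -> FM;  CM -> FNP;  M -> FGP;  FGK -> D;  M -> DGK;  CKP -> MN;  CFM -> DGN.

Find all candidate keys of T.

Attribute C never appears on the right-hand side of any dependency, so C must belong to every candidate key.
{C}⁺ = {C}, which is not all of the schema, so we must add further attributes.
{C, M}⁺: CM→FNP adds F, N, P; M→FGP adds G; M→DGK adds D, K → {C, D, F, G, K, M, N, P}. Minimal: {M}⁺ = {D, F, G, K, M, P}; {C}⁺ = {C} — none reach the full schema.
{C, N}⁺: N→FM adds F, M; CM→FNP adds P; M→FGP adds G; M→DGK adds D, K → {C, D, F, G, K, M, N, P}. Minimal: {N}⁺ = {D, F, G, K, M, N, P}; {C}⁺ = {C} — none reach the full schema.
{C, G, K}⁺: GK→DM adds D, M; CM→FNP adds F, N, P → {C, D, F, G, K, M, N, P}. Minimal: {G, K}⁺ = {D, F, G, K, M, P}; {C, K}⁺ = {C, K}; {C, G}⁺ = {C, G} — none reach the full schema.
{C, K, P}⁺: CKP→MN adds M, N; N→FM adds F; M→FGP adds G; FGK→D adds D → {C, D, F, G, K, M, N, P}. Minimal: {K, P}⁺ = {K, P}; {C, P}⁺ = {C, P}; {C, K}⁺ = {C, K} — none reach the full schema.

{C, M}, {C, N}, {C, G, K}, {C, K, P}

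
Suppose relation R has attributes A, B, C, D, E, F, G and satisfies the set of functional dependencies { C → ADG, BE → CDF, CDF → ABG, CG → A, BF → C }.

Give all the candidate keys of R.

(B, E), (C, E, F)

Attribute E never appears on the right-hand side of any dependency, so E must belong to every candidate key.
{E}⁺ = {E}, which is not all of the schema, so we must add further attributes.
{B, E}⁺: BE→CDF adds C, D, F; CDF→ABG adds A, G → {A, B, C, D, E, F, G}. Minimal: {E}⁺ = {E}; {B}⁺ = {B} — none reach the full schema.
{C, E, F}⁺: C→ADG adds A, D, G; CDF→ABG adds B → {A, B, C, D, E, F, G}. Minimal: {E, F}⁺ = {E, F}; {C, F}⁺ = {A, B, C, D, F, G}; {C, E}⁺ = {A, C, D, E, G} — none reach the full schema.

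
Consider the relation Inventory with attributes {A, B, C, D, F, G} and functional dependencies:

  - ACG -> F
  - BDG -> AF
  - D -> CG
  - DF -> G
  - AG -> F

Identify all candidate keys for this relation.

Attributes B, D never appear on any right-hand side, so every candidate key must contain {B, D}.
{B, D}⁺ = {A, B, C, D, F, G}, which is all of the schema, so {B, D} is the only candidate key.

{B, D}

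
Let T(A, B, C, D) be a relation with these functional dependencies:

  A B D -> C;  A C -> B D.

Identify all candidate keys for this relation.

AC; ABD

Attribute A never appears on the right-hand side of any dependency, so A must belong to every candidate key.
{A}⁺ = {A}, which is not all of the schema, so we must add further attributes.
{A, C}⁺: AC→BD adds B, D → {A, B, C, D}.
{A, B, D}⁺: ABD→C adds C → {A, B, C, D}.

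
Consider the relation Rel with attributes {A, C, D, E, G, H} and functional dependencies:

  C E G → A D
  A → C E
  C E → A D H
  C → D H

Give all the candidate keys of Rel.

Attribute G never appears on the right-hand side of any dependency, so G must belong to every candidate key.
{G}⁺ = {G}, which is not all of the schema, so we must add further attributes.
{A, G}⁺: A→CE adds C, E; CE→ADH adds D, H → {A, C, D, E, G, H}. Minimal: {G}⁺ = {G}; {A}⁺ = {A, C, D, E, H} — none reach the full schema.
{C, E, G}⁺: CEG→AD adds A, D; CE→ADH adds H → {A, C, D, E, G, H}. Minimal: {E, G}⁺ = {E, G}; {C, G}⁺ = {C, D, G, H}; {C, E}⁺ = {A, C, D, E, H} — none reach the full schema.

{A, G}; {C, E, G}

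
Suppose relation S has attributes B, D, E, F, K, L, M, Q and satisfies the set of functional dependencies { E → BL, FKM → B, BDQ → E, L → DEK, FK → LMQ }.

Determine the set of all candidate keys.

Attribute F never appears on the right-hand side of any dependency, so F must belong to every candidate key.
{F}⁺ = {F}, which is not all of the schema, so we must add further attributes.
{E, F}⁺: E→BL adds B, L; L→DEK adds D, K; FK→LMQ adds M, Q → {B, D, E, F, K, L, M, Q}. Minimal: {F}⁺ = {F}; {E}⁺ = {B, D, E, K, L} — none reach the full schema.
{F, K}⁺: FK→LMQ adds L, M, Q; FKM→B adds B; L→DEK adds D, E → {B, D, E, F, K, L, M, Q}. Minimal: {K}⁺ = {K}; {F}⁺ = {F} — none reach the full schema.
{F, L}⁺: L→DEK adds D, E, K; FK→LMQ adds M, Q; E→BL adds B → {B, D, E, F, K, L, M, Q}. Minimal: {L}⁺ = {B, D, E, K, L}; {F}⁺ = {F} — none reach the full schema.
{B, D, F, Q}⁺: BDQ→E adds E; E→BL adds L; L→DEK adds K; FK→LMQ adds M → {B, D, E, F, K, L, M, Q}. Minimal: {D, F, Q}⁺ = {D, F, Q}; {B, F, Q}⁺ = {B, F, Q}; {B, D, Q}⁺ = {B, D, E, K, L, Q}; … — none reach the full schema.

EF, FK, FL, BDFQ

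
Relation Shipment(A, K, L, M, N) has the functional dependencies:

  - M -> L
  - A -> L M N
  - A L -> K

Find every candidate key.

Attribute A never appears on the right-hand side of any dependency, so A must belong to every candidate key.
{A}⁺ = {A, K, L, M, N}, which is all of the schema, so {A} is the only candidate key.

(A)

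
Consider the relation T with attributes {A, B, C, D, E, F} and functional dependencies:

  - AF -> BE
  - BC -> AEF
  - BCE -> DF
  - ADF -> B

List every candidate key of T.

BC, ACF

Attribute C never appears on the right-hand side of any dependency, so C must belong to every candidate key.
{C}⁺ = {C}, which is not all of the schema, so we must add further attributes.
{B, C}⁺: BC→AEF adds A, E, F; BCE→DF adds D → {A, B, C, D, E, F}. Minimal: {C}⁺ = {C}; {B}⁺ = {B} — none reach the full schema.
{A, C, F}⁺: AF→BE adds B, E; BCE→DF adds D → {A, B, C, D, E, F}. Minimal: {C, F}⁺ = {C, F}; {A, F}⁺ = {A, B, E, F}; {A, C}⁺ = {A, C} — none reach the full schema.
Any other superkey contains one of these as a subset, so there are no further candidate keys.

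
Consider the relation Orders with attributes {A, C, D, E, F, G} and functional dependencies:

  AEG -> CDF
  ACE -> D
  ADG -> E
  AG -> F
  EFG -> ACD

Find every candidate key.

Attribute G never appears on the right-hand side of any dependency, so G must belong to every candidate key.
{G}⁺ = {G}, which is not all of the schema, so we must add further attributes.
{A, D, G}⁺: ADG→E adds E; AG→F adds F; EFG→ACD adds C → {A, C, D, E, F, G}. Minimal: {D, G}⁺ = {D, G}; {A, G}⁺ = {A, F, G}; {A, D}⁺ = {A, D} — none reach the full schema.
{A, E, G}⁺: AEG→CDF adds C, D, F → {A, C, D, E, F, G}. Minimal: {E, G}⁺ = {E, G}; {A, G}⁺ = {A, F, G}; {A, E}⁺ = {A, E} — none reach the full schema.
{E, F, G}⁺: EFG→ACD adds A, C, D → {A, C, D, E, F, G}. Minimal: {F, G}⁺ = {F, G}; {E, G}⁺ = {E, G}; {E, F}⁺ = {E, F} — none reach the full schema.

ADG, AEG, EFG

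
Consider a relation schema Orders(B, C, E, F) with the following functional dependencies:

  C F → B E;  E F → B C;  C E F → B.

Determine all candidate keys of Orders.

{C, F}⁺: CF→BE adds B, E → {B, C, E, F}. Minimal: {F}⁺ = {F}; {C}⁺ = {C} — none reach the full schema.
{E, F}⁺: EF→BC adds B, C → {B, C, E, F}. Minimal: {F}⁺ = {F}; {E}⁺ = {E} — none reach the full schema.

CF, EF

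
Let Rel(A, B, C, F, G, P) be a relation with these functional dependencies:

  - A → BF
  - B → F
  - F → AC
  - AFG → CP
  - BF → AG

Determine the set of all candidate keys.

{A}⁺: A→BF adds B, F; F→AC adds C; BF→AG adds G; AFG→CP adds P → {A, B, C, F, G, P}.
{B}⁺: B→F adds F; F→AC adds A, C; BF→AG adds G; AFG→CP adds P → {A, B, C, F, G, P}.
{F}⁺: F→AC adds A, C; A→BF adds B; BF→AG adds G; AFG→CP adds P → {A, B, C, F, G, P}.
Any other superkey contains one of these as a subset, so there are no further candidate keys.

{A}, {B}, {F}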